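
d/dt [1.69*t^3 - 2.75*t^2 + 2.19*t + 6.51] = 5.07*t^2 - 5.5*t + 2.19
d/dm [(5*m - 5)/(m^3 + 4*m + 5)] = 5*(m^3 + 4*m - (m - 1)*(3*m^2 + 4) + 5)/(m^3 + 4*m + 5)^2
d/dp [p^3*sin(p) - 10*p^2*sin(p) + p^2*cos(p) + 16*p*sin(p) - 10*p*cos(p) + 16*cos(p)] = p^3*cos(p) + 2*p^2*sin(p) - 10*p^2*cos(p) - 10*p*sin(p) + 18*p*cos(p) - 10*cos(p)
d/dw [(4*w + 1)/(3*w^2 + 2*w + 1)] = 2*(-6*w^2 - 3*w + 1)/(9*w^4 + 12*w^3 + 10*w^2 + 4*w + 1)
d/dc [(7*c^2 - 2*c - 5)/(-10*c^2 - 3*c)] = (-41*c^2 - 100*c - 15)/(c^2*(100*c^2 + 60*c + 9))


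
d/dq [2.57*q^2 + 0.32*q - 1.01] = 5.14*q + 0.32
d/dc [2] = 0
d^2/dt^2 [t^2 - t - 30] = 2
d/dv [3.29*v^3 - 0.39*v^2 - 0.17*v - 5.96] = 9.87*v^2 - 0.78*v - 0.17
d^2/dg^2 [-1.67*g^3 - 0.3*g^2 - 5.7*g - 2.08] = -10.02*g - 0.6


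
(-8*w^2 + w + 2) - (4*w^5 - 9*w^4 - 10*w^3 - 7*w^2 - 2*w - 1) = -4*w^5 + 9*w^4 + 10*w^3 - w^2 + 3*w + 3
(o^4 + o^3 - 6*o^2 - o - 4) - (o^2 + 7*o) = o^4 + o^3 - 7*o^2 - 8*o - 4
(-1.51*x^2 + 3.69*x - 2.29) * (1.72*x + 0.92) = -2.5972*x^3 + 4.9576*x^2 - 0.544*x - 2.1068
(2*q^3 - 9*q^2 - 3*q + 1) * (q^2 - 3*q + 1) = 2*q^5 - 15*q^4 + 26*q^3 + q^2 - 6*q + 1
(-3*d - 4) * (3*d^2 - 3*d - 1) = -9*d^3 - 3*d^2 + 15*d + 4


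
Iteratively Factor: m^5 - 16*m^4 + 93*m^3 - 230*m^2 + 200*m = (m - 4)*(m^4 - 12*m^3 + 45*m^2 - 50*m) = (m - 4)*(m - 2)*(m^3 - 10*m^2 + 25*m) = (m - 5)*(m - 4)*(m - 2)*(m^2 - 5*m) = m*(m - 5)*(m - 4)*(m - 2)*(m - 5)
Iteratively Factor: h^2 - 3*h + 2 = (h - 1)*(h - 2)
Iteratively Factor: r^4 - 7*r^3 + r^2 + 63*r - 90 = (r - 5)*(r^3 - 2*r^2 - 9*r + 18) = (r - 5)*(r + 3)*(r^2 - 5*r + 6) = (r - 5)*(r - 2)*(r + 3)*(r - 3)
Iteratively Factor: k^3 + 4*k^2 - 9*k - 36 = (k - 3)*(k^2 + 7*k + 12) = (k - 3)*(k + 3)*(k + 4)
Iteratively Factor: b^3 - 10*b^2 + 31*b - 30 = (b - 2)*(b^2 - 8*b + 15) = (b - 5)*(b - 2)*(b - 3)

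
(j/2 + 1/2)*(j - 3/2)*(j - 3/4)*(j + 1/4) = j^4/2 - j^3/2 - 23*j^2/32 + 27*j/64 + 9/64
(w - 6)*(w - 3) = w^2 - 9*w + 18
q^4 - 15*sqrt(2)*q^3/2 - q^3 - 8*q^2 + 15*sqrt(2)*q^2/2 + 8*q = q*(q - 1)*(q - 8*sqrt(2))*(q + sqrt(2)/2)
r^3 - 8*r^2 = r^2*(r - 8)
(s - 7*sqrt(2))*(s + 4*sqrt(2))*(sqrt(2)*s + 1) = sqrt(2)*s^3 - 5*s^2 - 59*sqrt(2)*s - 56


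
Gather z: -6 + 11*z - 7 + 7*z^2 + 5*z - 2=7*z^2 + 16*z - 15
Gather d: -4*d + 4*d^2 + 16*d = 4*d^2 + 12*d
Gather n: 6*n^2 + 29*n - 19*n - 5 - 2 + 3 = 6*n^2 + 10*n - 4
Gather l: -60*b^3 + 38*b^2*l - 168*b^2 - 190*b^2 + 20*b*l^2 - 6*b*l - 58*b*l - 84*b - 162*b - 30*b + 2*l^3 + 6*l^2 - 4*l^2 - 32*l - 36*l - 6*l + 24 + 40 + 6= -60*b^3 - 358*b^2 - 276*b + 2*l^3 + l^2*(20*b + 2) + l*(38*b^2 - 64*b - 74) + 70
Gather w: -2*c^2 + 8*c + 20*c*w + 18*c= -2*c^2 + 20*c*w + 26*c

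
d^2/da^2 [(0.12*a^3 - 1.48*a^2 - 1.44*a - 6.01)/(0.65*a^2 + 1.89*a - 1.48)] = (5.55111512312578e-17*a^5 - 4.44089209850063e-16*a^4 + 3.507744*a^3 - 25.791894*a^2 - 51.034302*a - 69.039402)/(0.274625*a^6 + 2.395575*a^5 + 5.089695*a^4 - 4.157811*a^3 - 11.588844*a^2 + 12.419568*a - 3.241792)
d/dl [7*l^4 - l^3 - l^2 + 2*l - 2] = 28*l^3 - 3*l^2 - 2*l + 2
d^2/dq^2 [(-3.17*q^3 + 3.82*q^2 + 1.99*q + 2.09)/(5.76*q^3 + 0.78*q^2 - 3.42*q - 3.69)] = (281.961216*q^6 + 21.4617599999997*q^5 + 528.726528*q^4 + 1295.726292*q^3 + 94.096188*q^2 + 8.46595800000003*q + 114.722028)/(191.102976*q^9 + 77.635584*q^8 - 329.889024*q^7 - 458.993736*q^6 + 96.401016*q^5 + 456.774876*q^4 + 254.345184*q^3 - 97.617474*q^2 - 139.701186*q - 50.243409)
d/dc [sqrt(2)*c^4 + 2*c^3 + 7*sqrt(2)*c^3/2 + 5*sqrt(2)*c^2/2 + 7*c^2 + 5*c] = 4*sqrt(2)*c^3 + 6*c^2 + 21*sqrt(2)*c^2/2 + 5*sqrt(2)*c + 14*c + 5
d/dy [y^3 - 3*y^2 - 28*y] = 3*y^2 - 6*y - 28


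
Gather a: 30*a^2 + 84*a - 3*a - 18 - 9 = 30*a^2 + 81*a - 27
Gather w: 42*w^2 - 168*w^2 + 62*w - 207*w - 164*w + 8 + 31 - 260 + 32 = -126*w^2 - 309*w - 189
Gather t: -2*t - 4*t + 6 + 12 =18 - 6*t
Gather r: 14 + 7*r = 7*r + 14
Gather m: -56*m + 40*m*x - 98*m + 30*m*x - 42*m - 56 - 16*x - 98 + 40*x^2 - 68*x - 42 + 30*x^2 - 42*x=m*(70*x - 196) + 70*x^2 - 126*x - 196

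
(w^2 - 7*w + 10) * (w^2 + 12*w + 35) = w^4 + 5*w^3 - 39*w^2 - 125*w + 350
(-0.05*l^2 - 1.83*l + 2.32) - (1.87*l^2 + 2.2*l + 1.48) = -1.92*l^2 - 4.03*l + 0.84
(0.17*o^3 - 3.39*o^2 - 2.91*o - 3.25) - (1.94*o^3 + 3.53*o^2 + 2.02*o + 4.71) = -1.77*o^3 - 6.92*o^2 - 4.93*o - 7.96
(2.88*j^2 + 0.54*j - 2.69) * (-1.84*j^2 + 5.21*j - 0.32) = -5.2992*j^4 + 14.0112*j^3 + 6.8414*j^2 - 14.1877*j + 0.8608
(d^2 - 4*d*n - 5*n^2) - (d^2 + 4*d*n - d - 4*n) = -8*d*n + d - 5*n^2 + 4*n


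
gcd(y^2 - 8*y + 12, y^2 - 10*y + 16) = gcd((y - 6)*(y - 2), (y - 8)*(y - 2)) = y - 2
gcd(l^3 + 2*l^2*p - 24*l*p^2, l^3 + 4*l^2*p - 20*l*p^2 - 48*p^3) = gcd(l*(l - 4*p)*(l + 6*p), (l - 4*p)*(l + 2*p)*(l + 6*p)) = -l^2 - 2*l*p + 24*p^2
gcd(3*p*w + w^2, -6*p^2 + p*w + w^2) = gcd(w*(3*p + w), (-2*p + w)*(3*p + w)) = 3*p + w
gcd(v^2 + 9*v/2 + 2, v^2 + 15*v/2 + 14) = v + 4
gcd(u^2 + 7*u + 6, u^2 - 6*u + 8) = 1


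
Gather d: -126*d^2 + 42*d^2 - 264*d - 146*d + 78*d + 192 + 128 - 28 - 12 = -84*d^2 - 332*d + 280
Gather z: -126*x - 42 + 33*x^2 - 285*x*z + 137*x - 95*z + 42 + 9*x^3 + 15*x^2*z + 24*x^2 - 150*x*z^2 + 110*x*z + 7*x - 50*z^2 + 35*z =9*x^3 + 57*x^2 + 18*x + z^2*(-150*x - 50) + z*(15*x^2 - 175*x - 60)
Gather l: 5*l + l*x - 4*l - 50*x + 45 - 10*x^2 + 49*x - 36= l*(x + 1) - 10*x^2 - x + 9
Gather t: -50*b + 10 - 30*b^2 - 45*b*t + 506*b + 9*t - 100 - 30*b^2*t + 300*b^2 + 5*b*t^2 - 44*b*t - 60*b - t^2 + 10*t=270*b^2 + 396*b + t^2*(5*b - 1) + t*(-30*b^2 - 89*b + 19) - 90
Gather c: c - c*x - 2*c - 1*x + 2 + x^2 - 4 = c*(-x - 1) + x^2 - x - 2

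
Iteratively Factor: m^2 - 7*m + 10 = (m - 2)*(m - 5)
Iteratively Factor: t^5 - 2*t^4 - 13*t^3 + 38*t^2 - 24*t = (t - 2)*(t^4 - 13*t^2 + 12*t) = (t - 3)*(t - 2)*(t^3 + 3*t^2 - 4*t) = (t - 3)*(t - 2)*(t - 1)*(t^2 + 4*t) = (t - 3)*(t - 2)*(t - 1)*(t + 4)*(t)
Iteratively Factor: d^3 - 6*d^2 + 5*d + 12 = (d + 1)*(d^2 - 7*d + 12) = (d - 4)*(d + 1)*(d - 3)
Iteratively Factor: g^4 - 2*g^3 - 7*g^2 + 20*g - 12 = (g + 3)*(g^3 - 5*g^2 + 8*g - 4) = (g - 2)*(g + 3)*(g^2 - 3*g + 2) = (g - 2)*(g - 1)*(g + 3)*(g - 2)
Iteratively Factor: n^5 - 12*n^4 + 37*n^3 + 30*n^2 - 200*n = (n - 5)*(n^4 - 7*n^3 + 2*n^2 + 40*n) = (n - 5)^2*(n^3 - 2*n^2 - 8*n) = (n - 5)^2*(n - 4)*(n^2 + 2*n) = (n - 5)^2*(n - 4)*(n + 2)*(n)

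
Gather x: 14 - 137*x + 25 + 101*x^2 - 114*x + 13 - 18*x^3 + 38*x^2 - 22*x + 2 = -18*x^3 + 139*x^2 - 273*x + 54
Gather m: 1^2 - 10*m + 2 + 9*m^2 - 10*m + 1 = 9*m^2 - 20*m + 4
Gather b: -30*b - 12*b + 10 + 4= 14 - 42*b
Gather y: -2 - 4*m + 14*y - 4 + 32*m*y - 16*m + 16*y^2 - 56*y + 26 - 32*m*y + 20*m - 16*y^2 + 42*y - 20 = 0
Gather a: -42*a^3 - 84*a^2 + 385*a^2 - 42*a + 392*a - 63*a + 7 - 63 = -42*a^3 + 301*a^2 + 287*a - 56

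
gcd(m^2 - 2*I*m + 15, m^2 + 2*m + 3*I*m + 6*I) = m + 3*I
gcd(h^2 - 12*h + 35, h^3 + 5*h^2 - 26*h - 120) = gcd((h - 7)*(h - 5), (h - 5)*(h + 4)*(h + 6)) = h - 5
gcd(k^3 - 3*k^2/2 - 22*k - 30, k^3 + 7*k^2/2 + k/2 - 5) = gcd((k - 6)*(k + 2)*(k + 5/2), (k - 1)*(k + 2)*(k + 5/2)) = k^2 + 9*k/2 + 5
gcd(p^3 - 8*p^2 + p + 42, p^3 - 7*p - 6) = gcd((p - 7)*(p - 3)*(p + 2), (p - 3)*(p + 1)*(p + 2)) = p^2 - p - 6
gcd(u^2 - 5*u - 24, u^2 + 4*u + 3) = u + 3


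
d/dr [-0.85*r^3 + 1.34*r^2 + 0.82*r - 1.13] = -2.55*r^2 + 2.68*r + 0.82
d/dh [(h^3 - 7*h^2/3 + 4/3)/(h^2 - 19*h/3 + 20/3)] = (9*h^4 - 114*h^3 + 313*h^2 - 304*h + 76)/(9*h^4 - 114*h^3 + 481*h^2 - 760*h + 400)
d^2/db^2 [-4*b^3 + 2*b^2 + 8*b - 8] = 4 - 24*b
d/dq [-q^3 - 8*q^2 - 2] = q*(-3*q - 16)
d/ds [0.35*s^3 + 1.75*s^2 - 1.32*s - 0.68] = 1.05*s^2 + 3.5*s - 1.32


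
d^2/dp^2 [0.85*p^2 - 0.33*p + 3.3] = 1.70000000000000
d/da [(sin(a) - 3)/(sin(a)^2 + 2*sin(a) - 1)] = (6*sin(a) + cos(a)^2 + 4)*cos(a)/(2*sin(a) - cos(a)^2)^2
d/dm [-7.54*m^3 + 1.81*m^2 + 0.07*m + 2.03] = -22.62*m^2 + 3.62*m + 0.07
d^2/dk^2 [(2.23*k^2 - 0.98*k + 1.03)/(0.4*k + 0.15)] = (2.22044604925031e-16*k^2 + 0.54755)/(0.064*k^3 + 0.072*k^2 + 0.027*k + 0.003375)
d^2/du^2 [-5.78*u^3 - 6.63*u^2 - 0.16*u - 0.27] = -34.68*u - 13.26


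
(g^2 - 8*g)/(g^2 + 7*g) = (g - 8)/(g + 7)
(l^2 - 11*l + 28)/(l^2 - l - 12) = (l - 7)/(l + 3)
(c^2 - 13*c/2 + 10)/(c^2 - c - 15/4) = 2*(c - 4)/(2*c + 3)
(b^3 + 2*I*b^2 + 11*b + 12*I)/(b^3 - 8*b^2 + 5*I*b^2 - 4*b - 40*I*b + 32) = (b - 3*I)/(b - 8)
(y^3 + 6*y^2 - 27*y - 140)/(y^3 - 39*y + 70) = (y + 4)/(y - 2)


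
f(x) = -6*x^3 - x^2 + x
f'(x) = -18*x^2 - 2*x + 1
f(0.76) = -2.45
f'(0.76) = -10.92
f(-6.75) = 1792.97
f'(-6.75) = -805.62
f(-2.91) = 136.47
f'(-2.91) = -145.61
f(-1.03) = 4.47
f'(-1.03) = -16.04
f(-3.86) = 326.32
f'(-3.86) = -259.47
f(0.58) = -0.93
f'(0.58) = -6.22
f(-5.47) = 946.61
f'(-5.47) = -526.64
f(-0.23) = -0.21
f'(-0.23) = 0.51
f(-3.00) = 150.00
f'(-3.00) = -155.00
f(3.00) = -168.00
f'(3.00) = -167.00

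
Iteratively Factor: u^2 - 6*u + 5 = (u - 5)*(u - 1)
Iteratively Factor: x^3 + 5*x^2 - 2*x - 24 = (x + 3)*(x^2 + 2*x - 8) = (x - 2)*(x + 3)*(x + 4)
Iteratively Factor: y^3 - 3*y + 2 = (y - 1)*(y^2 + y - 2) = (y - 1)^2*(y + 2)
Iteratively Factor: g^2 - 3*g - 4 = (g + 1)*(g - 4)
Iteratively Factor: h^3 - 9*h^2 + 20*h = (h)*(h^2 - 9*h + 20) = h*(h - 4)*(h - 5)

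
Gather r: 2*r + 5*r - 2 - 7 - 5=7*r - 14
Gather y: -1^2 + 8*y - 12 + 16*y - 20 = 24*y - 33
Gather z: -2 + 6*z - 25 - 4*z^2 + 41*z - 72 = -4*z^2 + 47*z - 99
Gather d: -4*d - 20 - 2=-4*d - 22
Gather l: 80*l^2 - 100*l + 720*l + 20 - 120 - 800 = 80*l^2 + 620*l - 900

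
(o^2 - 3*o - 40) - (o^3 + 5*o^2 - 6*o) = -o^3 - 4*o^2 + 3*o - 40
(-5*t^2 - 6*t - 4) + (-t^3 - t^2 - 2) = -t^3 - 6*t^2 - 6*t - 6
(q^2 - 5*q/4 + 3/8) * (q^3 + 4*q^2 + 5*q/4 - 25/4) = q^5 + 11*q^4/4 - 27*q^3/8 - 101*q^2/16 + 265*q/32 - 75/32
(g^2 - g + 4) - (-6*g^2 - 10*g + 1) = 7*g^2 + 9*g + 3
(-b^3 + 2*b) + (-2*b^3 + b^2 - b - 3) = -3*b^3 + b^2 + b - 3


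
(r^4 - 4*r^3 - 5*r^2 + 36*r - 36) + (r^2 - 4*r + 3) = r^4 - 4*r^3 - 4*r^2 + 32*r - 33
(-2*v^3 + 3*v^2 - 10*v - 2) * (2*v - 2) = -4*v^4 + 10*v^3 - 26*v^2 + 16*v + 4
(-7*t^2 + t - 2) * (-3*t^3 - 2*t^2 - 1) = 21*t^5 + 11*t^4 + 4*t^3 + 11*t^2 - t + 2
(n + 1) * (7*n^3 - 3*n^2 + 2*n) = 7*n^4 + 4*n^3 - n^2 + 2*n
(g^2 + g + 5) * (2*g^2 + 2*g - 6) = 2*g^4 + 4*g^3 + 6*g^2 + 4*g - 30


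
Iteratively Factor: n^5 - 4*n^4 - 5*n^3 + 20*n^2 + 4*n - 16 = (n - 1)*(n^4 - 3*n^3 - 8*n^2 + 12*n + 16) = (n - 1)*(n + 1)*(n^3 - 4*n^2 - 4*n + 16) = (n - 2)*(n - 1)*(n + 1)*(n^2 - 2*n - 8) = (n - 2)*(n - 1)*(n + 1)*(n + 2)*(n - 4)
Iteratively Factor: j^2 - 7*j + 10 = (j - 5)*(j - 2)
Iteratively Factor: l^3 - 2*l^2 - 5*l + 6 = (l - 1)*(l^2 - l - 6) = (l - 1)*(l + 2)*(l - 3)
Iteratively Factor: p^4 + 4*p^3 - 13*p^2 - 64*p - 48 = (p + 3)*(p^3 + p^2 - 16*p - 16) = (p - 4)*(p + 3)*(p^2 + 5*p + 4) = (p - 4)*(p + 3)*(p + 4)*(p + 1)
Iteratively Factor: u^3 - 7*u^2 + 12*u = (u - 4)*(u^2 - 3*u) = u*(u - 4)*(u - 3)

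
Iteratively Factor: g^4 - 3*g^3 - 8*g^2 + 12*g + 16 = (g - 2)*(g^3 - g^2 - 10*g - 8) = (g - 2)*(g + 1)*(g^2 - 2*g - 8) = (g - 2)*(g + 1)*(g + 2)*(g - 4)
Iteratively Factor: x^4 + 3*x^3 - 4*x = (x - 1)*(x^3 + 4*x^2 + 4*x) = (x - 1)*(x + 2)*(x^2 + 2*x) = (x - 1)*(x + 2)^2*(x)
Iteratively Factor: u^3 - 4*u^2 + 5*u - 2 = (u - 1)*(u^2 - 3*u + 2) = (u - 2)*(u - 1)*(u - 1)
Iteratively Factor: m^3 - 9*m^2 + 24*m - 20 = (m - 2)*(m^2 - 7*m + 10) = (m - 2)^2*(m - 5)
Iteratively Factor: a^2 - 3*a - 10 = (a + 2)*(a - 5)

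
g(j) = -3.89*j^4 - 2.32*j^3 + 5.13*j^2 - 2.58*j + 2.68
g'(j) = -15.56*j^3 - 6.96*j^2 + 10.26*j - 2.58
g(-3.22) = -276.56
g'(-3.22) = 411.71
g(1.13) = -3.37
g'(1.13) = -22.32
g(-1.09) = 9.10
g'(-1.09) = -1.88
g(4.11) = -1192.32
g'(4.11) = -1158.26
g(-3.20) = -268.41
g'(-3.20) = 403.19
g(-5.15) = -2267.48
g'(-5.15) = 1885.34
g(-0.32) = 4.07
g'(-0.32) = -6.07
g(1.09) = -2.53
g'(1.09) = -19.82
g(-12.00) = -75881.72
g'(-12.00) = 25759.74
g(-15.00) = -187905.62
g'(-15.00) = 50792.52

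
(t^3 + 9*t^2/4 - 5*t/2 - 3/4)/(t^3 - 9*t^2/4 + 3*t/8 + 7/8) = 2*(4*t^2 + 13*t + 3)/(8*t^2 - 10*t - 7)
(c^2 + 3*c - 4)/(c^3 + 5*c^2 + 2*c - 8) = 1/(c + 2)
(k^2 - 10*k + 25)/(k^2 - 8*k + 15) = (k - 5)/(k - 3)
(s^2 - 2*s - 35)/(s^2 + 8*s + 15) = (s - 7)/(s + 3)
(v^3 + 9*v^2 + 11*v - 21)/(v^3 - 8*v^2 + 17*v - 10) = (v^2 + 10*v + 21)/(v^2 - 7*v + 10)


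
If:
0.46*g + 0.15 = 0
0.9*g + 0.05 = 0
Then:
No Solution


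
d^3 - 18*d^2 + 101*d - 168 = (d - 8)*(d - 7)*(d - 3)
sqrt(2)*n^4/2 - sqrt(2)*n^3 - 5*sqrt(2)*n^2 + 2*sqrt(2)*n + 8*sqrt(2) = (n - 4)*(n - sqrt(2))*(n + sqrt(2))*(sqrt(2)*n/2 + sqrt(2))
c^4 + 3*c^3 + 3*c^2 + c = c*(c + 1)^3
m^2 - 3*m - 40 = (m - 8)*(m + 5)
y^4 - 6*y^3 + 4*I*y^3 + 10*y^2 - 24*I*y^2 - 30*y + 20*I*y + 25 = (y - 5)*(y + 5*I)*(-I*y + I)*(I*y + 1)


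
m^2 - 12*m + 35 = (m - 7)*(m - 5)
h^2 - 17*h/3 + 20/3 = (h - 4)*(h - 5/3)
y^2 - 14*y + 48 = (y - 8)*(y - 6)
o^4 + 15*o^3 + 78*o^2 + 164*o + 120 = (o + 2)^2*(o + 5)*(o + 6)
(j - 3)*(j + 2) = j^2 - j - 6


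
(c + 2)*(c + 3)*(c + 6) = c^3 + 11*c^2 + 36*c + 36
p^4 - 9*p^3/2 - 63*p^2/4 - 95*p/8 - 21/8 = (p - 7)*(p + 1/2)^2*(p + 3/2)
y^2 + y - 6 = (y - 2)*(y + 3)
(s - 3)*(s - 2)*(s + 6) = s^3 + s^2 - 24*s + 36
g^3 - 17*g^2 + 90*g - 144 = (g - 8)*(g - 6)*(g - 3)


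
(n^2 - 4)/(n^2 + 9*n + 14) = (n - 2)/(n + 7)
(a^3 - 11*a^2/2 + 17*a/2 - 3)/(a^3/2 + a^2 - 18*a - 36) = (2*a^3 - 11*a^2 + 17*a - 6)/(a^3 + 2*a^2 - 36*a - 72)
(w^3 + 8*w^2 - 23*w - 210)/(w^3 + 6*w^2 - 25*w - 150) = (w + 7)/(w + 5)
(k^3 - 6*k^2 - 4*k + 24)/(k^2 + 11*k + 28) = (k^3 - 6*k^2 - 4*k + 24)/(k^2 + 11*k + 28)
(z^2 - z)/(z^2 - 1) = z/(z + 1)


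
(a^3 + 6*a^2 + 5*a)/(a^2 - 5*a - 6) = a*(a + 5)/(a - 6)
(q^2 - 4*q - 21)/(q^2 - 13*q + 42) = (q + 3)/(q - 6)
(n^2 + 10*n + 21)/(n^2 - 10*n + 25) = (n^2 + 10*n + 21)/(n^2 - 10*n + 25)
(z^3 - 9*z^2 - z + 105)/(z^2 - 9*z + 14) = (z^2 - 2*z - 15)/(z - 2)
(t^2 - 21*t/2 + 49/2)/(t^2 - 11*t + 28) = (t - 7/2)/(t - 4)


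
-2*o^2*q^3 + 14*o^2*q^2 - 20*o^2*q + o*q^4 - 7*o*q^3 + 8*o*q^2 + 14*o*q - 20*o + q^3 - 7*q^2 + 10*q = (-2*o + q)*(q - 5)*(q - 2)*(o*q + 1)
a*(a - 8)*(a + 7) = a^3 - a^2 - 56*a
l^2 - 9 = (l - 3)*(l + 3)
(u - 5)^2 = u^2 - 10*u + 25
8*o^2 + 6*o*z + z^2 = (2*o + z)*(4*o + z)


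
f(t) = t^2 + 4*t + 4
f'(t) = 2*t + 4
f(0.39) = 5.71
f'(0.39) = 4.78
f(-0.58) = 2.02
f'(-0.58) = 2.84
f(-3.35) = 1.82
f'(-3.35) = -2.70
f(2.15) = 17.22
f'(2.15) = 8.30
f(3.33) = 28.41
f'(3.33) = 10.66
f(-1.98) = 0.00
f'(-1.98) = 0.04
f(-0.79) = 1.46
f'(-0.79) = 2.42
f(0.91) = 8.47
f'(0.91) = 5.82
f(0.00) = 4.00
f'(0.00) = 4.00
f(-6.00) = 16.00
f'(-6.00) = -8.00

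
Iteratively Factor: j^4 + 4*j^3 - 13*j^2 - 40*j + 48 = (j + 4)*(j^3 - 13*j + 12) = (j + 4)^2*(j^2 - 4*j + 3) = (j - 1)*(j + 4)^2*(j - 3)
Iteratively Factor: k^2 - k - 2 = (k - 2)*(k + 1)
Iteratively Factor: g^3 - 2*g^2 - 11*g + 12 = (g + 3)*(g^2 - 5*g + 4) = (g - 1)*(g + 3)*(g - 4)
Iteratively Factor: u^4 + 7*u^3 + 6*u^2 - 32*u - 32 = (u + 1)*(u^3 + 6*u^2 - 32) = (u + 1)*(u + 4)*(u^2 + 2*u - 8) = (u - 2)*(u + 1)*(u + 4)*(u + 4)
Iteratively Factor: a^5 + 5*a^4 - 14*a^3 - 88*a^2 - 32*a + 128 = (a + 4)*(a^4 + a^3 - 18*a^2 - 16*a + 32) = (a - 1)*(a + 4)*(a^3 + 2*a^2 - 16*a - 32) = (a - 1)*(a + 4)^2*(a^2 - 2*a - 8) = (a - 1)*(a + 2)*(a + 4)^2*(a - 4)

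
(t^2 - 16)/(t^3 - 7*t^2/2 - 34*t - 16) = 2*(t - 4)/(2*t^2 - 15*t - 8)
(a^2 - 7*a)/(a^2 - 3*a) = (a - 7)/(a - 3)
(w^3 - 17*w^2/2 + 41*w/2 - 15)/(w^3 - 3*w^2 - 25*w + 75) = (w^2 - 7*w/2 + 3)/(w^2 + 2*w - 15)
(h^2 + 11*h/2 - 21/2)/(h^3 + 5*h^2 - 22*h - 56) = (h - 3/2)/(h^2 - 2*h - 8)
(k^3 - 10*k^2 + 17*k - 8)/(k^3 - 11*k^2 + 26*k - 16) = (k - 1)/(k - 2)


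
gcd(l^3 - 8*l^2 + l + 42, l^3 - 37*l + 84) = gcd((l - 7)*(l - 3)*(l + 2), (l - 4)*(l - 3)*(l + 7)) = l - 3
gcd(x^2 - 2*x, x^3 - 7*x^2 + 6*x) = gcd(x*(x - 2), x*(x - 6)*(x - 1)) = x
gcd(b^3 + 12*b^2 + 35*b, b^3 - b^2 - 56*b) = b^2 + 7*b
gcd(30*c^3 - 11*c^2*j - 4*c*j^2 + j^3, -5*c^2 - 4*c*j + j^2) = 5*c - j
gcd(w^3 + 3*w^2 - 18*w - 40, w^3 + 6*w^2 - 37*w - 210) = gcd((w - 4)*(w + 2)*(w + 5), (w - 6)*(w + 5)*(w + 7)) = w + 5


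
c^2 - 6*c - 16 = (c - 8)*(c + 2)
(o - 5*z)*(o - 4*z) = o^2 - 9*o*z + 20*z^2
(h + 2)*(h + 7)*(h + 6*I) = h^3 + 9*h^2 + 6*I*h^2 + 14*h + 54*I*h + 84*I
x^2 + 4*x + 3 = (x + 1)*(x + 3)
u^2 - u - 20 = (u - 5)*(u + 4)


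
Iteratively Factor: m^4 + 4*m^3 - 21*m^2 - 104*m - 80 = (m + 4)*(m^3 - 21*m - 20) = (m - 5)*(m + 4)*(m^2 + 5*m + 4) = (m - 5)*(m + 1)*(m + 4)*(m + 4)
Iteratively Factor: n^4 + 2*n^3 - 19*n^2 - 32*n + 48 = (n - 1)*(n^3 + 3*n^2 - 16*n - 48) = (n - 1)*(n + 3)*(n^2 - 16) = (n - 1)*(n + 3)*(n + 4)*(n - 4)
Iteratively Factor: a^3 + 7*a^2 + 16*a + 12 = (a + 3)*(a^2 + 4*a + 4) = (a + 2)*(a + 3)*(a + 2)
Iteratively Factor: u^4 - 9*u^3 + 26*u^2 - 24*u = (u - 4)*(u^3 - 5*u^2 + 6*u) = (u - 4)*(u - 3)*(u^2 - 2*u) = (u - 4)*(u - 3)*(u - 2)*(u)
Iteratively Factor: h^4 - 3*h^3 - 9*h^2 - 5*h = (h)*(h^3 - 3*h^2 - 9*h - 5) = h*(h + 1)*(h^2 - 4*h - 5) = h*(h - 5)*(h + 1)*(h + 1)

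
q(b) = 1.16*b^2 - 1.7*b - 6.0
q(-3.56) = 14.75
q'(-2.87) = -8.36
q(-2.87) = 8.43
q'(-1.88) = -6.06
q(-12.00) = 181.44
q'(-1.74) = -5.74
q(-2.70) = 7.05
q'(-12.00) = -29.54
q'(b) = 2.32*b - 1.7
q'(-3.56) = -9.96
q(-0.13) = -5.76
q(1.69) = -5.56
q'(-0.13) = -2.00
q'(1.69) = 2.22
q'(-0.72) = -3.37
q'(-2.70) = -7.96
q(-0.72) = -4.17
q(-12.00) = 181.44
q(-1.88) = 1.30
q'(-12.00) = -29.54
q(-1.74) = 0.47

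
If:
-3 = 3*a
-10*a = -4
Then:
No Solution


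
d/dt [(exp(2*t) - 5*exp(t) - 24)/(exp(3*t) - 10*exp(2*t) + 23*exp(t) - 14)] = (-exp(4*t) + 10*exp(3*t) + 45*exp(2*t) - 508*exp(t) + 622)*exp(t)/(exp(6*t) - 20*exp(5*t) + 146*exp(4*t) - 488*exp(3*t) + 809*exp(2*t) - 644*exp(t) + 196)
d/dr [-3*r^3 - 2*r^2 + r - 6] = -9*r^2 - 4*r + 1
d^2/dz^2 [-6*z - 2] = 0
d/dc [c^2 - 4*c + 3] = 2*c - 4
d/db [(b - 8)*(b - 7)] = 2*b - 15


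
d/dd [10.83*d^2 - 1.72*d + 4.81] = 21.66*d - 1.72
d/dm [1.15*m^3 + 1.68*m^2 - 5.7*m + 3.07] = 3.45*m^2 + 3.36*m - 5.7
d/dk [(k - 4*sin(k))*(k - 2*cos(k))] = (k - 4*sin(k))*(2*sin(k) + 1) - (k - 2*cos(k))*(4*cos(k) - 1)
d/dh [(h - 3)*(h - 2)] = 2*h - 5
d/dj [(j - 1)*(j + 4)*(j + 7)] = 3*j^2 + 20*j + 17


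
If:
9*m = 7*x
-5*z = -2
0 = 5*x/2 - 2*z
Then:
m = 56/225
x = 8/25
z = 2/5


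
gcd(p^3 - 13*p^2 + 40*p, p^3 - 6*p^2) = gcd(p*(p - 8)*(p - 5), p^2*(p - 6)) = p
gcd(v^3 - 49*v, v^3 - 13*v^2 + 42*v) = v^2 - 7*v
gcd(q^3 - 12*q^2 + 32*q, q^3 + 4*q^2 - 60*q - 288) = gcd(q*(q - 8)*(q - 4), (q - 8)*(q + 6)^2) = q - 8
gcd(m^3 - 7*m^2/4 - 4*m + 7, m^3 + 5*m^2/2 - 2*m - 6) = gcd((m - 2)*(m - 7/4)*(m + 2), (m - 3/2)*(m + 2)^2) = m + 2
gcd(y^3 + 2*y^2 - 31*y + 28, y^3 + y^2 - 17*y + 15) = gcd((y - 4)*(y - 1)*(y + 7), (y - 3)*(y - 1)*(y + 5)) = y - 1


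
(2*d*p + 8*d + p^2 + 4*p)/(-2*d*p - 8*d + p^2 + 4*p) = (2*d + p)/(-2*d + p)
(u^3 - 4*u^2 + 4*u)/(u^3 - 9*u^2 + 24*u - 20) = u/(u - 5)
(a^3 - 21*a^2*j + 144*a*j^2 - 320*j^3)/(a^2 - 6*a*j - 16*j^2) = (a^2 - 13*a*j + 40*j^2)/(a + 2*j)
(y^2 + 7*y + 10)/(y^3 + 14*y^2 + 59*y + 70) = 1/(y + 7)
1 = 1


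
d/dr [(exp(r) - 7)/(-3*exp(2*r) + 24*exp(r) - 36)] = (2*(exp(r) - 7)*(exp(r) - 4) - exp(2*r) + 8*exp(r) - 12)*exp(r)/(3*(exp(2*r) - 8*exp(r) + 12)^2)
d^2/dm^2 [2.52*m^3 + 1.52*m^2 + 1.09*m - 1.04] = 15.12*m + 3.04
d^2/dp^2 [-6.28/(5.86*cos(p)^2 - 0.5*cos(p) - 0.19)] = (-862.610752*(1 - cos(p)^2)^2 + 55.2012*cos(p)^3 - 460.843984*cos(p)^2 - 109.8058*cos(p) + 879.735056)/(-5.86*cos(p)^2 + 0.5*cos(p) + 0.19)^3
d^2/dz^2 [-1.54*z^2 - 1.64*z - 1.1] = -3.08000000000000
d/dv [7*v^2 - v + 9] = 14*v - 1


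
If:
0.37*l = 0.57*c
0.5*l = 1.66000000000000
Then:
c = 2.16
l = 3.32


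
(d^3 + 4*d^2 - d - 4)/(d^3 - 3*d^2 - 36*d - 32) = (d - 1)/(d - 8)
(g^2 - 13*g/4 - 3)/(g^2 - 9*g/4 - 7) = (4*g + 3)/(4*g + 7)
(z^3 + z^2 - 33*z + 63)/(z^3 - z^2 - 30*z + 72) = (z^2 + 4*z - 21)/(z^2 + 2*z - 24)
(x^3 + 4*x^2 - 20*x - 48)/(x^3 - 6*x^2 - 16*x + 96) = (x^2 + 8*x + 12)/(x^2 - 2*x - 24)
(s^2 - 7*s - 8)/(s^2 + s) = (s - 8)/s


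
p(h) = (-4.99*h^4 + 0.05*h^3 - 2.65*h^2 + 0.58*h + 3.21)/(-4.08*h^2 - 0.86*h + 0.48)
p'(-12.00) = -29.62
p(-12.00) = 180.23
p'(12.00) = 29.09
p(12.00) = 173.69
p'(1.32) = 3.68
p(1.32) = 2.02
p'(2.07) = 5.01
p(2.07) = 5.22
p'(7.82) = 18.87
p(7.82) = 73.48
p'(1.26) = 3.63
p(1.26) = 1.80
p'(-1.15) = -4.08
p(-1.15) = 2.49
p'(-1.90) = -5.04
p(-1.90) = 5.77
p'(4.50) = 10.77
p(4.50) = 24.29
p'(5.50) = 13.20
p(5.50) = 36.28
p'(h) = (8.16*h + 0.86)*(-4.99*h^4 + 0.05*h^3 - 2.65*h^2 + 0.58*h + 3.21)/(-4.08*h^2 - 0.86*h + 0.48)^2 + (-19.96*h^3 + 0.15*h^2 - 5.3*h + 0.58)/(-4.08*h^2 - 0.86*h + 0.48)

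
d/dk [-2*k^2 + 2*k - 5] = 2 - 4*k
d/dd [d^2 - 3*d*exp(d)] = -3*d*exp(d) + 2*d - 3*exp(d)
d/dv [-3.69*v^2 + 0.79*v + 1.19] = 0.79 - 7.38*v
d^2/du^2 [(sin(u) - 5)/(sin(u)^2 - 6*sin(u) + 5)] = -(sin(u) + 2)/(sin(u) - 1)^2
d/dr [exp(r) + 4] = exp(r)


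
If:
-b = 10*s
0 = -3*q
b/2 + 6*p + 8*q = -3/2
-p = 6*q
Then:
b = -3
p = 0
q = 0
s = 3/10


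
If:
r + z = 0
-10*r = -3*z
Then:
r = 0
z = 0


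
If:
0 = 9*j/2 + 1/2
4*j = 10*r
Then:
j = -1/9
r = -2/45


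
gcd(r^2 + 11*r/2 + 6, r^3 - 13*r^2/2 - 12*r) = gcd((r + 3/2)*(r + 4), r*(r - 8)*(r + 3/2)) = r + 3/2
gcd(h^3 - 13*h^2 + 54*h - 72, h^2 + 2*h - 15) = h - 3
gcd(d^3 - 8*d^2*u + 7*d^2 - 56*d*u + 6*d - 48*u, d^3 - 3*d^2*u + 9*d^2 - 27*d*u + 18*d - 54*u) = d + 6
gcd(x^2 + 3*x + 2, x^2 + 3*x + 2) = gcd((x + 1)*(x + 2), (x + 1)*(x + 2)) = x^2 + 3*x + 2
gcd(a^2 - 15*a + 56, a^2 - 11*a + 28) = a - 7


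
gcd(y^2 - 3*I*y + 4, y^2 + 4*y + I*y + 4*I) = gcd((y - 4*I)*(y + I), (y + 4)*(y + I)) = y + I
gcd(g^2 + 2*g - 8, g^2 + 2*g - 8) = g^2 + 2*g - 8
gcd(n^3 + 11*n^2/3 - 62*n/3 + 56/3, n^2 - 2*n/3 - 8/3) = n - 2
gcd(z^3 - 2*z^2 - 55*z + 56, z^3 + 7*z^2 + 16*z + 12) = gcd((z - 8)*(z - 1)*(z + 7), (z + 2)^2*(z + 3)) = 1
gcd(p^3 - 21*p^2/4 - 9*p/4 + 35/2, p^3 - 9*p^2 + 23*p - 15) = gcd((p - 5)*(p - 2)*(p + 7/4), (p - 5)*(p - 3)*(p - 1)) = p - 5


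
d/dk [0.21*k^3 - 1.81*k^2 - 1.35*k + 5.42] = 0.63*k^2 - 3.62*k - 1.35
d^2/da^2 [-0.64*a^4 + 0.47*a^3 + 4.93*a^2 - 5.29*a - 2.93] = -7.68*a^2 + 2.82*a + 9.86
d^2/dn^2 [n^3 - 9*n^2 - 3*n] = 6*n - 18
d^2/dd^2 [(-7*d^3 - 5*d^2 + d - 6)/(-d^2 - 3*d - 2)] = 2*(33*d^3 + 114*d^2 + 144*d + 68)/(d^6 + 9*d^5 + 33*d^4 + 63*d^3 + 66*d^2 + 36*d + 8)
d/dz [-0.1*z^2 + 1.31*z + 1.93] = 1.31 - 0.2*z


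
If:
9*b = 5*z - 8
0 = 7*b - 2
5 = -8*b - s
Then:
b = 2/7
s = -51/7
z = 74/35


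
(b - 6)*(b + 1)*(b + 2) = b^3 - 3*b^2 - 16*b - 12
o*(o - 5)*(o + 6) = o^3 + o^2 - 30*o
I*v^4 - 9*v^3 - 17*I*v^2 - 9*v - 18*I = (v + I)*(v + 3*I)*(v + 6*I)*(I*v + 1)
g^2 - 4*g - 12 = (g - 6)*(g + 2)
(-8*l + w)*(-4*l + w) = 32*l^2 - 12*l*w + w^2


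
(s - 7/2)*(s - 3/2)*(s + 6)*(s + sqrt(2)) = s^4 + s^3 + sqrt(2)*s^3 - 99*s^2/4 + sqrt(2)*s^2 - 99*sqrt(2)*s/4 + 63*s/2 + 63*sqrt(2)/2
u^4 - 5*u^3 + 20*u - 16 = (u - 4)*(u - 2)*(u - 1)*(u + 2)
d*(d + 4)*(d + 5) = d^3 + 9*d^2 + 20*d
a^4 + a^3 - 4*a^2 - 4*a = a*(a - 2)*(a + 1)*(a + 2)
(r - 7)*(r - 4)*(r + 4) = r^3 - 7*r^2 - 16*r + 112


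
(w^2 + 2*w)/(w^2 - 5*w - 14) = w/(w - 7)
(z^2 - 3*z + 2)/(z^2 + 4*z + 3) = (z^2 - 3*z + 2)/(z^2 + 4*z + 3)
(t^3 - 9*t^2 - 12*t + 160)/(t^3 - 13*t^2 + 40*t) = (t + 4)/t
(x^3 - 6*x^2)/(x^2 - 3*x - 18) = x^2/(x + 3)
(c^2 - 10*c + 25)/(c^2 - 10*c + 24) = (c^2 - 10*c + 25)/(c^2 - 10*c + 24)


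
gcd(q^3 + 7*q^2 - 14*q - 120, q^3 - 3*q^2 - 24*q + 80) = q^2 + q - 20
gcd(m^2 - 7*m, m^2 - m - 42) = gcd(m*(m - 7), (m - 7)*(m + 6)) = m - 7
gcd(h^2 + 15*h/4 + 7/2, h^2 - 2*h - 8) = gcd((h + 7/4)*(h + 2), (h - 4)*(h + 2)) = h + 2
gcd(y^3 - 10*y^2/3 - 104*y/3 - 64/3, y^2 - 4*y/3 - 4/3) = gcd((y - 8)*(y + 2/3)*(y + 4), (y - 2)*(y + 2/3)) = y + 2/3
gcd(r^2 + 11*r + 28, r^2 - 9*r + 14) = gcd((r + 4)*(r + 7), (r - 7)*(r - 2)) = 1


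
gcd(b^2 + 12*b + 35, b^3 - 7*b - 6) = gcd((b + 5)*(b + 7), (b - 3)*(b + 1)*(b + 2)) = 1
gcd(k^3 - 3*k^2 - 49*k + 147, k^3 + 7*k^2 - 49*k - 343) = k^2 - 49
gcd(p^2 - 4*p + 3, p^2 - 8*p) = 1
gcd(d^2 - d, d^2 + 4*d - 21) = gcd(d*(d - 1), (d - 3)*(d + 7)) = 1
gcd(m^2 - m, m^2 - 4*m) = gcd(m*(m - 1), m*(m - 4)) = m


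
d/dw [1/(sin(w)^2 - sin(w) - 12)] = (1 - 2*sin(w))*cos(w)/(sin(w) + cos(w)^2 + 11)^2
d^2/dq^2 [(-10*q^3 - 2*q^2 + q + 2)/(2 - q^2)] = 2*(19*q^3 + 6*q^2 + 114*q + 4)/(q^6 - 6*q^4 + 12*q^2 - 8)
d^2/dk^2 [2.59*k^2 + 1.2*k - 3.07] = 5.18000000000000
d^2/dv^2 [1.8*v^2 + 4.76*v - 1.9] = 3.60000000000000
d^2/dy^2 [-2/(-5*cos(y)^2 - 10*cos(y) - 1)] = 5*(-40*sin(y)^4 + 52*sin(y)^2 + 79*cos(y) - 15*cos(3*y) + 64)/(-5*sin(y)^2 + 10*cos(y) + 6)^3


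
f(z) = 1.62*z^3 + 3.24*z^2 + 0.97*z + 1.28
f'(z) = 4.86*z^2 + 6.48*z + 0.97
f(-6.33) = -285.93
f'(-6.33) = 154.69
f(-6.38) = -293.73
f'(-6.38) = 157.45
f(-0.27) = 1.22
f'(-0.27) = -0.43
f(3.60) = 122.35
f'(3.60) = 87.28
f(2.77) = 63.26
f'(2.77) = 56.21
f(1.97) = 28.15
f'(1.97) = 32.60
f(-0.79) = 1.74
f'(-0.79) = -1.12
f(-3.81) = -44.98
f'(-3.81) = 46.83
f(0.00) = 1.28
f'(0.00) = 0.97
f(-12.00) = -2343.16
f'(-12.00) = 623.05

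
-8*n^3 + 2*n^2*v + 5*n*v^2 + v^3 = (-n + v)*(2*n + v)*(4*n + v)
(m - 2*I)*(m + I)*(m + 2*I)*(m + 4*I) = m^4 + 5*I*m^3 + 20*I*m - 16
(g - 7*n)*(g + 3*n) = g^2 - 4*g*n - 21*n^2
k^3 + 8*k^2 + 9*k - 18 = (k - 1)*(k + 3)*(k + 6)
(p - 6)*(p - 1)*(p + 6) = p^3 - p^2 - 36*p + 36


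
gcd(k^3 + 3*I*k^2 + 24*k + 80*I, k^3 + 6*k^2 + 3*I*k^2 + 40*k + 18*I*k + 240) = k - 5*I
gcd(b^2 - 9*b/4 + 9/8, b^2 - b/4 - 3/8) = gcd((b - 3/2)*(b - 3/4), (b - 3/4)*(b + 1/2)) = b - 3/4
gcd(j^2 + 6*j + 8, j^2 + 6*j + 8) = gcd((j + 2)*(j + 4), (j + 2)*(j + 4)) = j^2 + 6*j + 8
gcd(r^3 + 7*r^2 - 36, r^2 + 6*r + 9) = r + 3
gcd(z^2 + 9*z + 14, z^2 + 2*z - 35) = z + 7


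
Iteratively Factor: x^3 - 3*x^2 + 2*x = (x - 1)*(x^2 - 2*x) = (x - 2)*(x - 1)*(x)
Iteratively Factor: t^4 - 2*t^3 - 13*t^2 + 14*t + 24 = (t - 2)*(t^3 - 13*t - 12) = (t - 2)*(t + 3)*(t^2 - 3*t - 4) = (t - 4)*(t - 2)*(t + 3)*(t + 1)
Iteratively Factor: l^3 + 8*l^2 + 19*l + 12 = (l + 1)*(l^2 + 7*l + 12) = (l + 1)*(l + 4)*(l + 3)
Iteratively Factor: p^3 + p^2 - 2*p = (p)*(p^2 + p - 2) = p*(p + 2)*(p - 1)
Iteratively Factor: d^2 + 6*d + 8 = (d + 4)*(d + 2)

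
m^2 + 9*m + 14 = (m + 2)*(m + 7)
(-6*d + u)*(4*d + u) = -24*d^2 - 2*d*u + u^2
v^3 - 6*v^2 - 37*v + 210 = (v - 7)*(v - 5)*(v + 6)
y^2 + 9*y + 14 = (y + 2)*(y + 7)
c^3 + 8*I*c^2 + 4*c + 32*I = (c - 2*I)*(c + 2*I)*(c + 8*I)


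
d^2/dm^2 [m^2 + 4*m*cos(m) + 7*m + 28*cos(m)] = -4*m*cos(m) - 8*sin(m) - 28*cos(m) + 2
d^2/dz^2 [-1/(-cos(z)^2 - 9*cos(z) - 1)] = (-4*sin(z)^4 + 79*sin(z)^2 + 171*cos(z)/4 - 27*cos(3*z)/4 + 85)/(-sin(z)^2 + 9*cos(z) + 2)^3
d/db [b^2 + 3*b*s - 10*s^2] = 2*b + 3*s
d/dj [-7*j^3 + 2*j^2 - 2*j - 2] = -21*j^2 + 4*j - 2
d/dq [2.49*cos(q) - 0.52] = -2.49*sin(q)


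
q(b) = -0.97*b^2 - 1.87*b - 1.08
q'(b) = -1.94*b - 1.87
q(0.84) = -3.34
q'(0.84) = -3.50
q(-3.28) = -5.38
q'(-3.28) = 4.49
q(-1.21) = -0.24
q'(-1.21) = 0.48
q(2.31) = -10.58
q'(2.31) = -6.35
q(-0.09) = -0.92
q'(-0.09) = -1.70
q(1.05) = -4.11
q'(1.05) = -3.91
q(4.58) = -29.99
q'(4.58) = -10.76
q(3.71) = -21.37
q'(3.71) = -9.07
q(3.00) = -15.42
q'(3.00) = -7.69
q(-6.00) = -24.78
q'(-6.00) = 9.77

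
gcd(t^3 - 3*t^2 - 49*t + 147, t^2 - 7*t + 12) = t - 3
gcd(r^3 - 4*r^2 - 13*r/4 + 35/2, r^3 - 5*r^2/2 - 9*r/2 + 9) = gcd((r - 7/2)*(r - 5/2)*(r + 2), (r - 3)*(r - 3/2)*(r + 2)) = r + 2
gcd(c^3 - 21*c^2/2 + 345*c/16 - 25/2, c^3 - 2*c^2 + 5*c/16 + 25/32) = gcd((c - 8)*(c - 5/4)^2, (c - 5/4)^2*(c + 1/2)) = c^2 - 5*c/2 + 25/16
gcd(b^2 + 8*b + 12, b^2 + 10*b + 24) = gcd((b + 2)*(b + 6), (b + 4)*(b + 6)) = b + 6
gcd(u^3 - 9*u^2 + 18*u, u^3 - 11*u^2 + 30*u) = u^2 - 6*u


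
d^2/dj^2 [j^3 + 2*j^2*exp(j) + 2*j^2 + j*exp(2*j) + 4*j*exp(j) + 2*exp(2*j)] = 2*j^2*exp(j) + 4*j*exp(2*j) + 12*j*exp(j) + 6*j + 12*exp(2*j) + 12*exp(j) + 4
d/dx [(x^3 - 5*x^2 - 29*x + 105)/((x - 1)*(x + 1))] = (x^4 + 26*x^2 - 200*x + 29)/(x^4 - 2*x^2 + 1)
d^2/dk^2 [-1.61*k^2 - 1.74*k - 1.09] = -3.22000000000000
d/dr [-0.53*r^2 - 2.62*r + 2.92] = -1.06*r - 2.62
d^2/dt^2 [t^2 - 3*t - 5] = 2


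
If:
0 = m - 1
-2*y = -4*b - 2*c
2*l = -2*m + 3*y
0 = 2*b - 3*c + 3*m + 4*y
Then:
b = -y/8 - 3/8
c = 5*y/4 + 3/4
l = 3*y/2 - 1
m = 1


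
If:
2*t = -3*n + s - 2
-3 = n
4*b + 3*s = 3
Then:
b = 6 - 3*t/2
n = -3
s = 2*t - 7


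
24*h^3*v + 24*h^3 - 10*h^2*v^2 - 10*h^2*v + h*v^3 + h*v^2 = (-6*h + v)*(-4*h + v)*(h*v + h)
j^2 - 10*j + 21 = (j - 7)*(j - 3)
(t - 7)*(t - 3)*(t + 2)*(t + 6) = t^4 - 2*t^3 - 47*t^2 + 48*t + 252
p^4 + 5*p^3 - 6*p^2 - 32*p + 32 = (p - 2)*(p - 1)*(p + 4)^2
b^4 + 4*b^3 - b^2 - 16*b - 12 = (b - 2)*(b + 1)*(b + 2)*(b + 3)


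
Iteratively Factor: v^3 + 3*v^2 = (v)*(v^2 + 3*v) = v*(v + 3)*(v)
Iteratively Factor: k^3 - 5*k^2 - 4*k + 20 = (k + 2)*(k^2 - 7*k + 10) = (k - 5)*(k + 2)*(k - 2)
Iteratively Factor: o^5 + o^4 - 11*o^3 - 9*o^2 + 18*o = (o - 3)*(o^4 + 4*o^3 + o^2 - 6*o) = (o - 3)*(o - 1)*(o^3 + 5*o^2 + 6*o) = o*(o - 3)*(o - 1)*(o^2 + 5*o + 6) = o*(o - 3)*(o - 1)*(o + 3)*(o + 2)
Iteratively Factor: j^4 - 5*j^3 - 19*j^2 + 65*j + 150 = (j + 2)*(j^3 - 7*j^2 - 5*j + 75) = (j + 2)*(j + 3)*(j^2 - 10*j + 25) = (j - 5)*(j + 2)*(j + 3)*(j - 5)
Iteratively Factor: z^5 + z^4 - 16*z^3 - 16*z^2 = (z - 4)*(z^4 + 5*z^3 + 4*z^2) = z*(z - 4)*(z^3 + 5*z^2 + 4*z) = z^2*(z - 4)*(z^2 + 5*z + 4) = z^2*(z - 4)*(z + 4)*(z + 1)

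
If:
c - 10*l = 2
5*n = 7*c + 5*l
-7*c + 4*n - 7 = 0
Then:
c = -39/5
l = -49/50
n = -119/10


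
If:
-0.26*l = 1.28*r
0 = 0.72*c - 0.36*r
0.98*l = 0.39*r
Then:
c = 0.00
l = 0.00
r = 0.00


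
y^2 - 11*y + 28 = (y - 7)*(y - 4)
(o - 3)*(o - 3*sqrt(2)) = o^2 - 3*sqrt(2)*o - 3*o + 9*sqrt(2)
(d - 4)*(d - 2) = d^2 - 6*d + 8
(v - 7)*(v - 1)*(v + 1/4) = v^3 - 31*v^2/4 + 5*v + 7/4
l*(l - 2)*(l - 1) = l^3 - 3*l^2 + 2*l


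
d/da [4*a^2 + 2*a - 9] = 8*a + 2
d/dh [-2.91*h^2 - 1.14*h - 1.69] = -5.82*h - 1.14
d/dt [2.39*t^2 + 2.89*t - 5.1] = 4.78*t + 2.89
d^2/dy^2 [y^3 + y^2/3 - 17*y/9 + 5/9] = 6*y + 2/3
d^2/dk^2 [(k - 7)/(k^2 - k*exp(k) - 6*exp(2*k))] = (-2*(k - 7)*(k*exp(k) - 2*k + 12*exp(2*k) + exp(k))^2 + (-k^2 + k*exp(k) + 6*exp(2*k))*(2*k*exp(k) - 4*k + (k - 7)*(k*exp(k) + 24*exp(2*k) + 2*exp(k) - 2) + 24*exp(2*k) + 2*exp(k)))/(-k^2 + k*exp(k) + 6*exp(2*k))^3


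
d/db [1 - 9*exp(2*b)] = -18*exp(2*b)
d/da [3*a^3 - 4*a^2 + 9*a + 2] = 9*a^2 - 8*a + 9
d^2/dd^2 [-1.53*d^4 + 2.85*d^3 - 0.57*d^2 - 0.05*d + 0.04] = -18.36*d^2 + 17.1*d - 1.14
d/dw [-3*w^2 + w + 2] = 1 - 6*w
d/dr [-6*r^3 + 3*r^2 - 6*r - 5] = -18*r^2 + 6*r - 6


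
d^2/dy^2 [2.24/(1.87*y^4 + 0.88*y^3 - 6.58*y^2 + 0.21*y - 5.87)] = ((-50.2656*y^2 - 11.8272*y + 29.4784)*(1.87*y^4 + 0.88*y^3 - 6.58*y^2 + 0.21*y - 5.87) + 2.24*(7.48*y^3 + 2.64*y^2 - 13.16*y + 0.21)*(14.96*y^3 + 5.28*y^2 - 26.32*y + 0.42))/(1.87*y^4 + 0.88*y^3 - 6.58*y^2 + 0.21*y - 5.87)^3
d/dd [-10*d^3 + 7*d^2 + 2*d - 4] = -30*d^2 + 14*d + 2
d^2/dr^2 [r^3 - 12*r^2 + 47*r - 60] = 6*r - 24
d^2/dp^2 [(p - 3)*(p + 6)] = 2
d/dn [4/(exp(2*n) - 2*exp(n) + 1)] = 8*(1 - exp(n))*exp(n)/(exp(2*n) - 2*exp(n) + 1)^2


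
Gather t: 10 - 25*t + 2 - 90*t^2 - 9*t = -90*t^2 - 34*t + 12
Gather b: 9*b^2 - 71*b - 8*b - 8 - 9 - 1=9*b^2 - 79*b - 18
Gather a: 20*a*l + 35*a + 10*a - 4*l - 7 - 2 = a*(20*l + 45) - 4*l - 9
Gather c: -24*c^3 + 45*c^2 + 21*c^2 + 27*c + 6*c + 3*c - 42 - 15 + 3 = -24*c^3 + 66*c^2 + 36*c - 54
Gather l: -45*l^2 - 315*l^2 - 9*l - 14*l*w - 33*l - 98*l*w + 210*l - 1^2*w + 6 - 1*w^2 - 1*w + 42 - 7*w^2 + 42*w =-360*l^2 + l*(168 - 112*w) - 8*w^2 + 40*w + 48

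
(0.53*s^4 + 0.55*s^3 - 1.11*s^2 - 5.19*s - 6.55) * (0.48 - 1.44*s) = -0.7632*s^5 - 0.5376*s^4 + 1.8624*s^3 + 6.9408*s^2 + 6.9408*s - 3.144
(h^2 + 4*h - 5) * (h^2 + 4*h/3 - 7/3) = h^4 + 16*h^3/3 - 2*h^2 - 16*h + 35/3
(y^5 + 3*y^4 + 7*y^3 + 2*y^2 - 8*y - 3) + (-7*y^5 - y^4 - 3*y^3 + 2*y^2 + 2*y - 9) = -6*y^5 + 2*y^4 + 4*y^3 + 4*y^2 - 6*y - 12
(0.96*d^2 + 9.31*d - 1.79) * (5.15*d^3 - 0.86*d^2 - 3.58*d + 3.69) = 4.944*d^5 + 47.1209*d^4 - 20.6619*d^3 - 28.248*d^2 + 40.7621*d - 6.6051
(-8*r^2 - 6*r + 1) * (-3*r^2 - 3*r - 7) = 24*r^4 + 42*r^3 + 71*r^2 + 39*r - 7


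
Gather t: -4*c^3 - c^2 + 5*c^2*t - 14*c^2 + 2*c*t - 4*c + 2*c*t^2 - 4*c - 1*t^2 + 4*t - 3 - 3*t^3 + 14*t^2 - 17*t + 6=-4*c^3 - 15*c^2 - 8*c - 3*t^3 + t^2*(2*c + 13) + t*(5*c^2 + 2*c - 13) + 3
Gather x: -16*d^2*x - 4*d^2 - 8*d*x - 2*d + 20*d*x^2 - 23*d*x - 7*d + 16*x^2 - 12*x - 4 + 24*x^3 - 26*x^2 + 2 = -4*d^2 - 9*d + 24*x^3 + x^2*(20*d - 10) + x*(-16*d^2 - 31*d - 12) - 2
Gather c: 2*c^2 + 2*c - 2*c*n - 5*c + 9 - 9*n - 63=2*c^2 + c*(-2*n - 3) - 9*n - 54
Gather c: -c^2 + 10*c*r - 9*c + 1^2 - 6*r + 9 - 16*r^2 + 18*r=-c^2 + c*(10*r - 9) - 16*r^2 + 12*r + 10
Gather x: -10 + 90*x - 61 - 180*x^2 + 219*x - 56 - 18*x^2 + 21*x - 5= -198*x^2 + 330*x - 132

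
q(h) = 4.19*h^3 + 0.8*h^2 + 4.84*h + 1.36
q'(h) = 12.57*h^2 + 1.6*h + 4.84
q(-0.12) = 0.78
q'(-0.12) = 4.83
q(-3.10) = -130.78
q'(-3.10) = 120.68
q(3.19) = 160.96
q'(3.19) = 137.86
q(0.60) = 5.46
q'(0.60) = 10.33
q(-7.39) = -1681.73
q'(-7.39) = 679.49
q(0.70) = 6.58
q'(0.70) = 12.12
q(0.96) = 10.45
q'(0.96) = 17.96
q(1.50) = 24.56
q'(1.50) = 35.52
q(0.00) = 1.36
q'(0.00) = 4.84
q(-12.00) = -7181.84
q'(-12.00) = 1795.72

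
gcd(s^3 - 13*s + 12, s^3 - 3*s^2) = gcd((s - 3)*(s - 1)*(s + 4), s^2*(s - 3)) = s - 3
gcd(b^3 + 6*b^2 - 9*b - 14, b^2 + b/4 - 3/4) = b + 1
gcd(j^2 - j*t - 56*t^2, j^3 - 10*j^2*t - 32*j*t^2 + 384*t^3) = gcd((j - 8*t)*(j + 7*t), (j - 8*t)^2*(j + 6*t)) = -j + 8*t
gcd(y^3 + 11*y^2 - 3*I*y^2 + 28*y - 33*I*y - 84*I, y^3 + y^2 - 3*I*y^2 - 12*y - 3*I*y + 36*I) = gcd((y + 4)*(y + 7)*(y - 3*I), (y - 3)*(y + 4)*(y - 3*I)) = y^2 + y*(4 - 3*I) - 12*I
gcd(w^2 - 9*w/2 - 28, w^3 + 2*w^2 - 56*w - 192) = w - 8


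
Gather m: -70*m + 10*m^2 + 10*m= 10*m^2 - 60*m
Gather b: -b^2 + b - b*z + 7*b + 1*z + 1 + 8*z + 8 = -b^2 + b*(8 - z) + 9*z + 9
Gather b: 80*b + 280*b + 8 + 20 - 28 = 360*b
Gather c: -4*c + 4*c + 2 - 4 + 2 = 0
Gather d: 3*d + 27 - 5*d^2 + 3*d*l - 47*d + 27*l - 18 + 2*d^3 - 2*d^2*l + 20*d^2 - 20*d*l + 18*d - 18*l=2*d^3 + d^2*(15 - 2*l) + d*(-17*l - 26) + 9*l + 9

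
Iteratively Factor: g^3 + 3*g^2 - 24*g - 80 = (g + 4)*(g^2 - g - 20) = (g + 4)^2*(g - 5)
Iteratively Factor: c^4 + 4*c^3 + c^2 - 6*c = (c + 2)*(c^3 + 2*c^2 - 3*c) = c*(c + 2)*(c^2 + 2*c - 3) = c*(c + 2)*(c + 3)*(c - 1)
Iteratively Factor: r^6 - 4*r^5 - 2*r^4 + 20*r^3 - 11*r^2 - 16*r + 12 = (r - 1)*(r^5 - 3*r^4 - 5*r^3 + 15*r^2 + 4*r - 12) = (r - 1)^2*(r^4 - 2*r^3 - 7*r^2 + 8*r + 12) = (r - 1)^2*(r + 2)*(r^3 - 4*r^2 + r + 6) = (r - 1)^2*(r + 1)*(r + 2)*(r^2 - 5*r + 6) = (r - 3)*(r - 1)^2*(r + 1)*(r + 2)*(r - 2)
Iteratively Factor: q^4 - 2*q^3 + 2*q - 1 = (q - 1)*(q^3 - q^2 - q + 1) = (q - 1)^2*(q^2 - 1) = (q - 1)^3*(q + 1)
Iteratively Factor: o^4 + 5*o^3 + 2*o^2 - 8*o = (o + 2)*(o^3 + 3*o^2 - 4*o) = o*(o + 2)*(o^2 + 3*o - 4) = o*(o - 1)*(o + 2)*(o + 4)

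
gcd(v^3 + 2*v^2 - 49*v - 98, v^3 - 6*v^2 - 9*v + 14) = v^2 - 5*v - 14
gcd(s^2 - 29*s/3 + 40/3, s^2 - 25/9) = s - 5/3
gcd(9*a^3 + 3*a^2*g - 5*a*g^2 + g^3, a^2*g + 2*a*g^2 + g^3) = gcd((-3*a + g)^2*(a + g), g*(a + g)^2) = a + g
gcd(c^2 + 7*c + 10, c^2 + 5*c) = c + 5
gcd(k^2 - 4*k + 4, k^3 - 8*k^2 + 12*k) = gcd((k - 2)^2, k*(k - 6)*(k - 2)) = k - 2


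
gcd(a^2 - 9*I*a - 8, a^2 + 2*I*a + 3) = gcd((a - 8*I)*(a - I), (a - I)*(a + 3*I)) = a - I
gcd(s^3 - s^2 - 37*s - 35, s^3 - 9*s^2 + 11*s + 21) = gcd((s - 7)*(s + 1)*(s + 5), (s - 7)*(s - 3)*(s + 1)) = s^2 - 6*s - 7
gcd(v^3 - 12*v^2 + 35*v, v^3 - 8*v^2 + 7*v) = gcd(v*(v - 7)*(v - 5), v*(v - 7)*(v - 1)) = v^2 - 7*v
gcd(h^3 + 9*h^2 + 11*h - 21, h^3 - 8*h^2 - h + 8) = h - 1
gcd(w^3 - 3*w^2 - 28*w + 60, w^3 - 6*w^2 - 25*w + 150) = w^2 - w - 30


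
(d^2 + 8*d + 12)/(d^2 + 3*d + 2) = (d + 6)/(d + 1)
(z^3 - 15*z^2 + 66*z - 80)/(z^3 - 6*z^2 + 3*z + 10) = (z - 8)/(z + 1)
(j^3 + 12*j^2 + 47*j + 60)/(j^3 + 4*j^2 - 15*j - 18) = (j^3 + 12*j^2 + 47*j + 60)/(j^3 + 4*j^2 - 15*j - 18)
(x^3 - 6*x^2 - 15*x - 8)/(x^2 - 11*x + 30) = (x^3 - 6*x^2 - 15*x - 8)/(x^2 - 11*x + 30)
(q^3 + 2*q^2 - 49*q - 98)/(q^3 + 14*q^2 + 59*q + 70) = (q - 7)/(q + 5)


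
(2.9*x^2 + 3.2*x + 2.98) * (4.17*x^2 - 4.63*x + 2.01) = 12.093*x^4 - 0.0829999999999984*x^3 + 3.4396*x^2 - 7.3654*x + 5.9898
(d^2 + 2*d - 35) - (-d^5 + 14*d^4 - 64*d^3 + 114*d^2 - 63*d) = d^5 - 14*d^4 + 64*d^3 - 113*d^2 + 65*d - 35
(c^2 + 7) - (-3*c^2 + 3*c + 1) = 4*c^2 - 3*c + 6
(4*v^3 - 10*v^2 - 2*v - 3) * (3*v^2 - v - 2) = 12*v^5 - 34*v^4 - 4*v^3 + 13*v^2 + 7*v + 6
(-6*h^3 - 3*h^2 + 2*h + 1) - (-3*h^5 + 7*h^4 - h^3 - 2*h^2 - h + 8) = 3*h^5 - 7*h^4 - 5*h^3 - h^2 + 3*h - 7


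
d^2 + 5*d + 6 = (d + 2)*(d + 3)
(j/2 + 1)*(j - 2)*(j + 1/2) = j^3/2 + j^2/4 - 2*j - 1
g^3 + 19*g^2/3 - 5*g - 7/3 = (g - 1)*(g + 1/3)*(g + 7)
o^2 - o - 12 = (o - 4)*(o + 3)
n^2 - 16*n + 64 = (n - 8)^2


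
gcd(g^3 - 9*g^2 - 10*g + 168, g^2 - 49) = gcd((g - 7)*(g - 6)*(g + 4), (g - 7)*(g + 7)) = g - 7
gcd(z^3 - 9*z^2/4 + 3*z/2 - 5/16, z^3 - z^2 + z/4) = z^2 - z + 1/4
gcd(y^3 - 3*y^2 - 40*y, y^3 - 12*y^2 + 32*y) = y^2 - 8*y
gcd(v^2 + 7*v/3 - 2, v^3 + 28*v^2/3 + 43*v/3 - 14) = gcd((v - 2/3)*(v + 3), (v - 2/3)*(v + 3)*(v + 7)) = v^2 + 7*v/3 - 2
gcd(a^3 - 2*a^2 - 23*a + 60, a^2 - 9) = a - 3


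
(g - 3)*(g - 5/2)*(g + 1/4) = g^3 - 21*g^2/4 + 49*g/8 + 15/8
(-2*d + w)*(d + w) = -2*d^2 - d*w + w^2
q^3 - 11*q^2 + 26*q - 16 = (q - 8)*(q - 2)*(q - 1)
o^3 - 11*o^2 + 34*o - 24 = (o - 6)*(o - 4)*(o - 1)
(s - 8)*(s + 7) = s^2 - s - 56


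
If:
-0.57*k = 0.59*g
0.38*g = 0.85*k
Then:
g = 0.00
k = 0.00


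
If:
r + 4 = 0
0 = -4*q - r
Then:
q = 1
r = -4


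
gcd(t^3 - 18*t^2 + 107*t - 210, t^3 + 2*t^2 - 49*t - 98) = t - 7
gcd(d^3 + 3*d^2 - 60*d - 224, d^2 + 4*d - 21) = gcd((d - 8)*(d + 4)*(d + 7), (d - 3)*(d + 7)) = d + 7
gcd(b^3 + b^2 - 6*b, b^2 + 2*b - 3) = b + 3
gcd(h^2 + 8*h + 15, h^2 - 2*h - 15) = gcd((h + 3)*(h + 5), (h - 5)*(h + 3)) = h + 3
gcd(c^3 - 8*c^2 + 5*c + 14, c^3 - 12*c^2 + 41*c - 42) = c^2 - 9*c + 14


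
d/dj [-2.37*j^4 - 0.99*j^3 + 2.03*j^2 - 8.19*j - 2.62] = -9.48*j^3 - 2.97*j^2 + 4.06*j - 8.19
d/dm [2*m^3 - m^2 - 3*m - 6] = 6*m^2 - 2*m - 3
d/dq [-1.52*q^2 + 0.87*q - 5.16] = 0.87 - 3.04*q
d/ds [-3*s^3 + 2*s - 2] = 2 - 9*s^2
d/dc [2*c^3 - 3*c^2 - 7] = 6*c*(c - 1)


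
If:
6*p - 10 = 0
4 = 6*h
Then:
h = 2/3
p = 5/3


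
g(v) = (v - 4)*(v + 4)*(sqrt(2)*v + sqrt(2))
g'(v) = sqrt(2)*(v - 4)*(v + 4) + (v - 4)*(sqrt(2)*v + sqrt(2)) + (v + 4)*(sqrt(2)*v + sqrt(2)) = sqrt(2)*(3*v^2 + 2*v - 16)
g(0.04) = -23.53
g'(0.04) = -22.51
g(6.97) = 367.23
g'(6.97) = 203.20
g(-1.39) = 7.76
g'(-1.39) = -18.36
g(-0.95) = -1.07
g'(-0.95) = -21.49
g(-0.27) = -16.44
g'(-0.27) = -23.08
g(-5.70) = -109.61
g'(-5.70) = 99.09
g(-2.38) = 20.17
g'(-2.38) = -5.33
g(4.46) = 30.05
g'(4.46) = 74.38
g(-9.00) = -735.39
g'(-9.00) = 295.57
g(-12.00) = -1991.21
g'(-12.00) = 554.37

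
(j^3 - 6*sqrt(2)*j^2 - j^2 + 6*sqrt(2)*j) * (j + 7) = j^4 - 6*sqrt(2)*j^3 + 6*j^3 - 36*sqrt(2)*j^2 - 7*j^2 + 42*sqrt(2)*j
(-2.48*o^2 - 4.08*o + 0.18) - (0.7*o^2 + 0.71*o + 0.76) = -3.18*o^2 - 4.79*o - 0.58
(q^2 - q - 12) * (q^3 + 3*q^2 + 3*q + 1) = q^5 + 2*q^4 - 12*q^3 - 38*q^2 - 37*q - 12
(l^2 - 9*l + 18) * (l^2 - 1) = l^4 - 9*l^3 + 17*l^2 + 9*l - 18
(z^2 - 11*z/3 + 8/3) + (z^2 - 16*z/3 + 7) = 2*z^2 - 9*z + 29/3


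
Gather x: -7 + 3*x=3*x - 7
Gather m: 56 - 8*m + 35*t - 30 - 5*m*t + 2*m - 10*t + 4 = m*(-5*t - 6) + 25*t + 30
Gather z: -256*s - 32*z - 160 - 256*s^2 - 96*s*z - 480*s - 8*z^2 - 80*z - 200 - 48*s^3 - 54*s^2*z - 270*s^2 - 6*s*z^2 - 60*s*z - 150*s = -48*s^3 - 526*s^2 - 886*s + z^2*(-6*s - 8) + z*(-54*s^2 - 156*s - 112) - 360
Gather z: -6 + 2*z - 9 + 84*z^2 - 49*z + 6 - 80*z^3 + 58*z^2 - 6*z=-80*z^3 + 142*z^2 - 53*z - 9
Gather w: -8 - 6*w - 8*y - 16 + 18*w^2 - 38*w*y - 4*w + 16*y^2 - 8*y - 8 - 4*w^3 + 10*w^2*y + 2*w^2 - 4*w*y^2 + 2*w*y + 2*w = -4*w^3 + w^2*(10*y + 20) + w*(-4*y^2 - 36*y - 8) + 16*y^2 - 16*y - 32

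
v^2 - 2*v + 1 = (v - 1)^2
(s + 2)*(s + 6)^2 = s^3 + 14*s^2 + 60*s + 72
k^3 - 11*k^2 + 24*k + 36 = (k - 6)^2*(k + 1)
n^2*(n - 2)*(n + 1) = n^4 - n^3 - 2*n^2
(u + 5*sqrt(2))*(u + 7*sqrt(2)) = u^2 + 12*sqrt(2)*u + 70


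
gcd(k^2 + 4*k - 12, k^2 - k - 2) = k - 2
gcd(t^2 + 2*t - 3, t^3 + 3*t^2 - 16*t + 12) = t - 1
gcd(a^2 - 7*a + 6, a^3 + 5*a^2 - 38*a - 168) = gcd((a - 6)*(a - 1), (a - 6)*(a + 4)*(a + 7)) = a - 6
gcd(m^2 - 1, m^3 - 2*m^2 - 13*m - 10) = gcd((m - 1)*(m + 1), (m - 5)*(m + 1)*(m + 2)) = m + 1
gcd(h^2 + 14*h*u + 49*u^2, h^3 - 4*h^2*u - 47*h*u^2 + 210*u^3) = h + 7*u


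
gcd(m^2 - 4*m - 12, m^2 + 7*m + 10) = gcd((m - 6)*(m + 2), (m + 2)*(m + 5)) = m + 2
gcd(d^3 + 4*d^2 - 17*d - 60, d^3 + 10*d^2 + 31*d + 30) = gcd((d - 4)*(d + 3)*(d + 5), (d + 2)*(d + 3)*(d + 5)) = d^2 + 8*d + 15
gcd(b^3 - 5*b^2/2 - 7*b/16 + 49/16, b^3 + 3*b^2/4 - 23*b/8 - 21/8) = b^2 - 3*b/4 - 7/4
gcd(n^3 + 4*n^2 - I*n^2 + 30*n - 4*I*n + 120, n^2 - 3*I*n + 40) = n + 5*I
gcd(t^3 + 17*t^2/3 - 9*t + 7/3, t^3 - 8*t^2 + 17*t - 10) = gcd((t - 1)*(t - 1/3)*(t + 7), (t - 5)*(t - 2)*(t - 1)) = t - 1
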